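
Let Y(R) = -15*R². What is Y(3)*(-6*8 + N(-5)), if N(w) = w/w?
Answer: 6345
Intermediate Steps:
N(w) = 1
Y(3)*(-6*8 + N(-5)) = (-15*3²)*(-6*8 + 1) = (-15*9)*(-48 + 1) = -135*(-47) = 6345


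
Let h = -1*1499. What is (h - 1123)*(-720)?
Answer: 1887840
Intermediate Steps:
h = -1499
(h - 1123)*(-720) = (-1499 - 1123)*(-720) = -2622*(-720) = 1887840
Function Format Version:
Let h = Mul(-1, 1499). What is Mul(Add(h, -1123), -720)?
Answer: 1887840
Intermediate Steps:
h = -1499
Mul(Add(h, -1123), -720) = Mul(Add(-1499, -1123), -720) = Mul(-2622, -720) = 1887840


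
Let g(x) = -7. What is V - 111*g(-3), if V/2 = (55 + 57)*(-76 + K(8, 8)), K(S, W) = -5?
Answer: -17367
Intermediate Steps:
V = -18144 (V = 2*((55 + 57)*(-76 - 5)) = 2*(112*(-81)) = 2*(-9072) = -18144)
V - 111*g(-3) = -18144 - 111*(-7) = -18144 + 777 = -17367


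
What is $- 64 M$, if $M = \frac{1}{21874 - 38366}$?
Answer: $\frac{16}{4123} \approx 0.0038807$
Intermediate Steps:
$M = - \frac{1}{16492}$ ($M = \frac{1}{-16492} = - \frac{1}{16492} \approx -6.0635 \cdot 10^{-5}$)
$- 64 M = \left(-64\right) \left(- \frac{1}{16492}\right) = \frac{16}{4123}$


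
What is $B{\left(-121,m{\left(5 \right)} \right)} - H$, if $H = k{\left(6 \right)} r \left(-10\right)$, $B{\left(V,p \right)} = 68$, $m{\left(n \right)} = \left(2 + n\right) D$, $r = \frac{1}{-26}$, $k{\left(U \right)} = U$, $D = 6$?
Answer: $\frac{854}{13} \approx 65.692$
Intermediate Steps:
$r = - \frac{1}{26} \approx -0.038462$
$m{\left(n \right)} = 12 + 6 n$ ($m{\left(n \right)} = \left(2 + n\right) 6 = 12 + 6 n$)
$H = \frac{30}{13}$ ($H = 6 \left(- \frac{1}{26}\right) \left(-10\right) = \left(- \frac{3}{13}\right) \left(-10\right) = \frac{30}{13} \approx 2.3077$)
$B{\left(-121,m{\left(5 \right)} \right)} - H = 68 - \frac{30}{13} = \frac{854}{13}$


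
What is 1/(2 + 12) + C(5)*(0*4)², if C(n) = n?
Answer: 1/14 ≈ 0.071429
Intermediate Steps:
1/(2 + 12) + C(5)*(0*4)² = 1/(2 + 12) + 5*(0*4)² = 1/14 + 5*0² = 1/14 + 5*0 = 1/14 + 0 = 1/14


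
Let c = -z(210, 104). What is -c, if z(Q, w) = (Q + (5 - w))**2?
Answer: 12321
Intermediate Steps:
z(Q, w) = (5 + Q - w)**2
c = -12321 (c = -(5 + 210 - 1*104)**2 = -(5 + 210 - 104)**2 = -1*111**2 = -1*12321 = -12321)
-c = -1*(-12321) = 12321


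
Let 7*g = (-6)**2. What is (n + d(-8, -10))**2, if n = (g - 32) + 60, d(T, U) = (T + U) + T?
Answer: 2500/49 ≈ 51.020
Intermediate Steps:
d(T, U) = U + 2*T
g = 36/7 (g = (1/7)*(-6)**2 = (1/7)*36 = 36/7 ≈ 5.1429)
n = 232/7 (n = (36/7 - 32) + 60 = -188/7 + 60 = 232/7 ≈ 33.143)
(n + d(-8, -10))**2 = (232/7 + (-10 + 2*(-8)))**2 = (232/7 + (-10 - 16))**2 = (232/7 - 26)**2 = (50/7)**2 = 2500/49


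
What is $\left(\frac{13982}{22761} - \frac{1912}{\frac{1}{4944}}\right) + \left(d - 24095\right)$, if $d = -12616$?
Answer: $- \frac{215993659297}{22761} \approx -9.4896 \cdot 10^{6}$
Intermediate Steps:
$\left(\frac{13982}{22761} - \frac{1912}{\frac{1}{4944}}\right) + \left(d - 24095\right) = \left(\frac{13982}{22761} - \frac{1912}{\frac{1}{4944}}\right) - 36711 = \left(13982 \cdot \frac{1}{22761} - 1912 \frac{1}{\frac{1}{4944}}\right) - 36711 = \left(\frac{13982}{22761} - 9452928\right) - 36711 = - \frac{215158080226}{22761} - 36711 = - \frac{215993659297}{22761}$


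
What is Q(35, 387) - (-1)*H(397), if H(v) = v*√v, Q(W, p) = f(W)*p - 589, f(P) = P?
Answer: 12956 + 397*√397 ≈ 20866.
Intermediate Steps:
Q(W, p) = -589 + W*p (Q(W, p) = W*p - 589 = -589 + W*p)
H(v) = v^(3/2)
Q(35, 387) - (-1)*H(397) = (-589 + 35*387) - (-1)*397^(3/2) = (-589 + 13545) - (-1)*397*√397 = 12956 - (-397)*√397 = 12956 + 397*√397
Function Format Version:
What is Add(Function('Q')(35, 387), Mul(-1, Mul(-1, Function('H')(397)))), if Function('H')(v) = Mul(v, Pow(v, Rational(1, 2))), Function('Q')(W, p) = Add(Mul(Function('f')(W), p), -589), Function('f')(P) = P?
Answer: Add(12956, Mul(397, Pow(397, Rational(1, 2)))) ≈ 20866.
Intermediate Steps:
Function('Q')(W, p) = Add(-589, Mul(W, p)) (Function('Q')(W, p) = Add(Mul(W, p), -589) = Add(-589, Mul(W, p)))
Function('H')(v) = Pow(v, Rational(3, 2))
Add(Function('Q')(35, 387), Mul(-1, Mul(-1, Function('H')(397)))) = Add(Add(-589, Mul(35, 387)), Mul(-1, Mul(-1, Pow(397, Rational(3, 2))))) = Add(Add(-589, 13545), Mul(-1, Mul(-1, Mul(397, Pow(397, Rational(1, 2)))))) = Add(12956, Mul(-1, Mul(-397, Pow(397, Rational(1, 2))))) = Add(12956, Mul(397, Pow(397, Rational(1, 2))))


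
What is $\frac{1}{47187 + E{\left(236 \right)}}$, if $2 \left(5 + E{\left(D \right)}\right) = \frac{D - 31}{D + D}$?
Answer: $\frac{944}{44540013} \approx 2.1194 \cdot 10^{-5}$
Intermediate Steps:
$E{\left(D \right)} = -5 + \frac{-31 + D}{4 D}$ ($E{\left(D \right)} = -5 + \frac{\left(D - 31\right) \frac{1}{D + D}}{2} = -5 + \frac{\left(-31 + D\right) \frac{1}{2 D}}{2} = -5 + \frac{\frac{1}{2} \frac{1}{D} \left(-31 + D\right)}{2} = -5 + \frac{-31 + D}{4 D}$)
$\frac{1}{47187 + E{\left(236 \right)}} = \frac{1}{47187 + \frac{-31 - 4484}{4 \cdot 236}} = \frac{1}{47187 + \frac{1}{4} \cdot \frac{1}{236} \left(-31 - 4484\right)} = \frac{1}{47187 + \frac{1}{4} \cdot \frac{1}{236} \left(-4515\right)} = \frac{1}{47187 - \frac{4515}{944}} = \frac{1}{\frac{44540013}{944}} = \frac{944}{44540013}$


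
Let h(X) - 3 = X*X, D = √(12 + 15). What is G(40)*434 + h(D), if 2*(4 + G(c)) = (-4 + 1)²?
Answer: 247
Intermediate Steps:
G(c) = ½ (G(c) = -4 + (-4 + 1)²/2 = -4 + (½)*(-3)² = -4 + (½)*9 = -4 + 9/2 = ½)
D = 3*√3 (D = √27 = 3*√3 ≈ 5.1962)
h(X) = 3 + X² (h(X) = 3 + X*X = 3 + X²)
G(40)*434 + h(D) = (½)*434 + (3 + (3*√3)²) = 217 + (3 + 27) = 217 + 30 = 247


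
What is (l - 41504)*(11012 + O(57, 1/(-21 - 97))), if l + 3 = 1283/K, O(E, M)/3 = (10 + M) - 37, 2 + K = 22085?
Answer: -591139126369645/1302897 ≈ -4.5371e+8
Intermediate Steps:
K = 22083 (K = -2 + 22085 = 22083)
O(E, M) = -81 + 3*M (O(E, M) = 3*((10 + M) - 37) = 3*(-27 + M) = -81 + 3*M)
l = -64966/22083 (l = -3 + 1283/22083 = -64966/22083 ≈ -2.9419)
(l - 41504)*(11012 + O(57, 1/(-21 - 97))) = (-64966/22083 - 41504)*(11012 + (-81 + 3/(-21 - 97))) = -916597798*(11012 + (-81 + 3/(-118)))/22083 = -916597798*(11012 + (-81 + 3*(-1/118)))/22083 = -916597798*(11012 + (-81 - 3/118))/22083 = -916597798*(11012 - 9561/118)/22083 = -916597798/22083*1289855/118 = -591139126369645/1302897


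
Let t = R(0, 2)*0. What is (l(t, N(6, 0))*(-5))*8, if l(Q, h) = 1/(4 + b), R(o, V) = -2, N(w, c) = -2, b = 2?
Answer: -20/3 ≈ -6.6667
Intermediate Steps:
t = 0 (t = -2*0 = 0)
l(Q, h) = ⅙ (l(Q, h) = 1/(4 + 2) = 1/6 = ⅙)
(l(t, N(6, 0))*(-5))*8 = ((⅙)*(-5))*8 = -⅚*8 = -20/3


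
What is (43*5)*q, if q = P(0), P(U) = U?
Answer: 0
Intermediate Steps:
q = 0
(43*5)*q = (43*5)*0 = 215*0 = 0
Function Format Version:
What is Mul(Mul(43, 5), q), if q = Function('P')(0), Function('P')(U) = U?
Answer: 0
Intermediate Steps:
q = 0
Mul(Mul(43, 5), q) = Mul(Mul(43, 5), 0) = Mul(215, 0) = 0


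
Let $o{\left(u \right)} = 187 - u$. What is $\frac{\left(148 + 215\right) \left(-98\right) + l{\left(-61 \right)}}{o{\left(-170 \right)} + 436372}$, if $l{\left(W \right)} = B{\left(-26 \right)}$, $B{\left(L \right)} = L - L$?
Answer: $- \frac{35574}{436729} \approx -0.081456$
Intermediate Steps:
$B{\left(L \right)} = 0$
$l{\left(W \right)} = 0$
$\frac{\left(148 + 215\right) \left(-98\right) + l{\left(-61 \right)}}{o{\left(-170 \right)} + 436372} = \frac{\left(148 + 215\right) \left(-98\right) + 0}{\left(187 - -170\right) + 436372} = \frac{363 \left(-98\right) + 0}{\left(187 + 170\right) + 436372} = \frac{-35574 + 0}{357 + 436372} = - \frac{35574}{436729}$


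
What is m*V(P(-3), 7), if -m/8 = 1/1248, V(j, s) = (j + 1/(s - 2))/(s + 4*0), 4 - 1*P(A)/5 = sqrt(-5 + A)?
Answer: -101/5460 + 5*I*sqrt(2)/546 ≈ -0.018498 + 0.012951*I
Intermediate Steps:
P(A) = 20 - 5*sqrt(-5 + A)
V(j, s) = (j + 1/(-2 + s))/s (V(j, s) = (j + 1/(-2 + s))/(s + 0) = (j + 1/(-2 + s))/s)
m = -1/156 (m = -8/1248 = -8*1/1248 = -1/156 ≈ -0.0064103)
m*V(P(-3), 7) = -(1 - 2*(20 - 5*sqrt(-5 - 3)) + (20 - 5*sqrt(-5 - 3))*7)/(156*7*(-2 + 7)) = -(1 - 2*(20 - 10*I*sqrt(2)) + (20 - 10*I*sqrt(2))*7)/(1092*5) = -(1 + (-40 + 20*I*sqrt(2)) + (140 - 70*I*sqrt(2)))/(1092*5) = -(101 - 50*I*sqrt(2))/(1092*5) = -(101/35 - 10*I*sqrt(2)/7)/156 = -101/5460 + 5*I*sqrt(2)/546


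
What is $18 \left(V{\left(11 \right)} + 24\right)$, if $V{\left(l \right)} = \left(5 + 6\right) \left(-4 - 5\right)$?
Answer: $-1350$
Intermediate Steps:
$V{\left(l \right)} = -99$ ($V{\left(l \right)} = 11 \left(-9\right) = -99$)
$18 \left(V{\left(11 \right)} + 24\right) = 18 \left(-99 + 24\right) = 18 \left(-75\right) = -1350$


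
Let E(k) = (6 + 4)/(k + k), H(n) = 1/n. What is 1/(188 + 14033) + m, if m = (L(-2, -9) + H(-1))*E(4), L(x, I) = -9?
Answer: -355523/28442 ≈ -12.500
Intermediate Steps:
E(k) = 5/k (E(k) = 10/((2*k)) = 10*(1/(2*k)) = 5/k)
m = -25/2 (m = (-9 + 1/(-1))*(5/4) = (-9 - 1)*(5*(1/4)) = -10*5/4 = -25/2 ≈ -12.500)
1/(188 + 14033) + m = 1/(188 + 14033) - 25/2 = 1/14221 - 25/2 = -355523/28442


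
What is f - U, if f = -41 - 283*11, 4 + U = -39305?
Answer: 36155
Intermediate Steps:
U = -39309 (U = -4 - 39305 = -39309)
f = -3154 (f = -41 - 3113 = -3154)
f - U = -3154 - 1*(-39309) = -3154 + 39309 = 36155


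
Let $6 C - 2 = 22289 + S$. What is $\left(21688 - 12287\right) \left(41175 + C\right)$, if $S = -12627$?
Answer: $\frac{1206684157}{3} \approx 4.0223 \cdot 10^{8}$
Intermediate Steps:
$C = \frac{4832}{3}$ ($C = \frac{1}{3} + \frac{22289 - 12627}{6} = \frac{1}{3} + \frac{1}{6} \cdot 9662 = \frac{1}{3} + \frac{4831}{3} = \frac{4832}{3} \approx 1610.7$)
$\left(21688 - 12287\right) \left(41175 + C\right) = \left(21688 - 12287\right) \left(41175 + \frac{4832}{3}\right) = 9401 \cdot \frac{128357}{3} = \frac{1206684157}{3}$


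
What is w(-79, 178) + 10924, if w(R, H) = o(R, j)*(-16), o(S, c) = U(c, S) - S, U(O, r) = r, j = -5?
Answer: 10924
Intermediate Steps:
o(S, c) = 0 (o(S, c) = S - S = 0)
w(R, H) = 0 (w(R, H) = 0*(-16) = 0)
w(-79, 178) + 10924 = 0 + 10924 = 10924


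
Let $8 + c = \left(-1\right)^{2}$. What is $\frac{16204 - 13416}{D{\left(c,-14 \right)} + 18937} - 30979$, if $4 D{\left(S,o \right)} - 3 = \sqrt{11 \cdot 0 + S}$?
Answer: $\frac{- 30979 \sqrt{7} + 2346679077 i}{\sqrt{7} - 75751 i} \approx -30979.0 - 5.1418 \cdot 10^{-6} i$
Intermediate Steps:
$c = -7$ ($c = -8 + \left(-1\right)^{2} = -8 + 1 = -7$)
$D{\left(S,o \right)} = \frac{3}{4} + \frac{\sqrt{S}}{4}$ ($D{\left(S,o \right)} = \frac{3}{4} + \frac{\sqrt{11 \cdot 0 + S}}{4} = \frac{3}{4} + \frac{\sqrt{0 + S}}{4} = \frac{3}{4} + \frac{\sqrt{S}}{4}$)
$\frac{16204 - 13416}{D{\left(c,-14 \right)} + 18937} - 30979 = \frac{16204 - 13416}{\left(\frac{3}{4} + \frac{\sqrt{-7}}{4}\right) + 18937} - 30979 = \frac{2788}{\left(\frac{3}{4} + \frac{i \sqrt{7}}{4}\right) + 18937} - 30979 = \frac{2788}{\frac{75751}{4} + \frac{i \sqrt{7}}{4}} - 30979 = -30979 + \frac{2788}{\frac{75751}{4} + \frac{i \sqrt{7}}{4}}$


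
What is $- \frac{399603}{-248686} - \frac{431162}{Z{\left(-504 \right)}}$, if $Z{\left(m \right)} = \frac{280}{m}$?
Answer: $\frac{965017576203}{1243430} \approx 7.7609 \cdot 10^{5}$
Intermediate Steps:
$- \frac{399603}{-248686} - \frac{431162}{Z{\left(-504 \right)}} = - \frac{399603}{-248686} - \frac{431162}{280 \frac{1}{-504}} = \left(-399603\right) \left(- \frac{1}{248686}\right) - \frac{431162}{280 \left(- \frac{1}{504}\right)} = \frac{399603}{248686} - \frac{431162}{- \frac{5}{9}} = \frac{399603}{248686} - - \frac{3880458}{5} = \frac{399603}{248686} + \frac{3880458}{5} = \frac{965017576203}{1243430}$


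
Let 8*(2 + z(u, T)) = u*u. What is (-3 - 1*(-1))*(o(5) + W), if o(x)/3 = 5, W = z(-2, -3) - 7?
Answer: -13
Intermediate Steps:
z(u, T) = -2 + u²/8 (z(u, T) = -2 + (u*u)/8 = -2 + u²/8)
W = -17/2 (W = (-2 + (⅛)*(-2)²) - 7 = (-2 + (⅛)*4) - 7 = (-2 + ½) - 7 = -3/2 - 7 = -17/2 ≈ -8.5000)
o(x) = 15 (o(x) = 3*5 = 15)
(-3 - 1*(-1))*(o(5) + W) = (-3 - 1*(-1))*(15 - 17/2) = (-3 + 1)*(13/2) = -2*13/2 = -13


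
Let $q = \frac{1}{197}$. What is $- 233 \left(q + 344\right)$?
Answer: $- \frac{15790177}{197} \approx -80153.0$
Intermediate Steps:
$q = \frac{1}{197} \approx 0.0050761$
$- 233 \left(q + 344\right) = - 233 \left(\frac{1}{197} + 344\right) = \left(-233\right) \frac{67769}{197} = - \frac{15790177}{197}$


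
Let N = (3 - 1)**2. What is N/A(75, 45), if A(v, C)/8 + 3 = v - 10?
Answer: 1/124 ≈ 0.0080645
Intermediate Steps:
A(v, C) = -104 + 8*v (A(v, C) = -24 + 8*(v - 10) = -24 + 8*(-10 + v) = -24 + (-80 + 8*v) = -104 + 8*v)
N = 4 (N = 2**2 = 4)
N/A(75, 45) = 4/(-104 + 8*75) = 4/(-104 + 600) = 4/496 = 4*(1/496) = 1/124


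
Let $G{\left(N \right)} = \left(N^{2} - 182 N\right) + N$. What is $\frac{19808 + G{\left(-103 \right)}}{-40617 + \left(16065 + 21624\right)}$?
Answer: $- \frac{12265}{732} \approx -16.755$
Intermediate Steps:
$G{\left(N \right)} = N^{2} - 181 N$
$\frac{19808 + G{\left(-103 \right)}}{-40617 + \left(16065 + 21624\right)} = \frac{19808 - 103 \left(-181 - 103\right)}{-40617 + \left(16065 + 21624\right)} = \frac{19808 - -29252}{-40617 + 37689} = \frac{19808 + 29252}{-2928} = 49060 \left(- \frac{1}{2928}\right) = - \frac{12265}{732}$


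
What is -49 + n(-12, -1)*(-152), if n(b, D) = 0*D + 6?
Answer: -961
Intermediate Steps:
n(b, D) = 6 (n(b, D) = 0 + 6 = 6)
-49 + n(-12, -1)*(-152) = -49 + 6*(-152) = -49 - 912 = -961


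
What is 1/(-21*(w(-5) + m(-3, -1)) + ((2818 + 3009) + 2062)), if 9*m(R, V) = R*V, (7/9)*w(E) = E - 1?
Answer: 1/8044 ≈ 0.00012432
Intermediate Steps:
w(E) = -9/7 + 9*E/7 (w(E) = 9*(E - 1)/7 = 9*(-1 + E)/7 = -9/7 + 9*E/7)
m(R, V) = R*V/9 (m(R, V) = (R*V)/9 = R*V/9)
1/(-21*(w(-5) + m(-3, -1)) + ((2818 + 3009) + 2062)) = 1/(-21*((-9/7 + (9/7)*(-5)) + (⅑)*(-3)*(-1)) + ((2818 + 3009) + 2062)) = 1/(-21*((-9/7 - 45/7) + ⅓) + (5827 + 2062)) = 1/(-21*(-54/7 + ⅓) + 7889) = 1/(-21*(-155/21) + 7889) = 1/(155 + 7889) = 1/8044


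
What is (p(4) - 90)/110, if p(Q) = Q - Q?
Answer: -9/11 ≈ -0.81818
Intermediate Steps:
p(Q) = 0
(p(4) - 90)/110 = (0 - 90)/110 = (1/110)*(-90) = -9/11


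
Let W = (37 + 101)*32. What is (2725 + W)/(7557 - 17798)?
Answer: -7141/10241 ≈ -0.69730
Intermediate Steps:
W = 4416 (W = 138*32 = 4416)
(2725 + W)/(7557 - 17798) = (2725 + 4416)/(7557 - 17798) = 7141/(-10241) = 7141*(-1/10241) = -7141/10241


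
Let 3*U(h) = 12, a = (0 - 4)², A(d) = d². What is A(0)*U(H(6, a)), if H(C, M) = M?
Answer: 0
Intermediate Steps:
a = 16 (a = (-4)² = 16)
U(h) = 4 (U(h) = (⅓)*12 = 4)
A(0)*U(H(6, a)) = 0²*4 = 0*4 = 0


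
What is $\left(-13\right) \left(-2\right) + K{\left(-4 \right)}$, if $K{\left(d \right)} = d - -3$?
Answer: $25$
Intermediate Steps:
$K{\left(d \right)} = 3 + d$ ($K{\left(d \right)} = d + 3 = 3 + d$)
$\left(-13\right) \left(-2\right) + K{\left(-4 \right)} = \left(-13\right) \left(-2\right) + \left(3 - 4\right) = 26 - 1 = 25$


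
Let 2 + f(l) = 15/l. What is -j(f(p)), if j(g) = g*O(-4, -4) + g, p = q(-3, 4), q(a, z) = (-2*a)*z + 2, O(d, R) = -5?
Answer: -74/13 ≈ -5.6923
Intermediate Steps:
q(a, z) = 2 - 2*a*z (q(a, z) = -2*a*z + 2 = 2 - 2*a*z)
p = 26 (p = 2 - 2*(-3)*4 = 2 + 24 = 26)
f(l) = -2 + 15/l
j(g) = -4*g (j(g) = g*(-5) + g = -5*g + g = -4*g)
-j(f(p)) = -(-4)*(-2 + 15/26) = -(-4)*(-37)/26 = -1*74/13 = -74/13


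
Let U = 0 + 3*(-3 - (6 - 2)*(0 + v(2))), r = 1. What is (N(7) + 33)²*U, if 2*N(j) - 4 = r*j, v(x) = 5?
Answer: -409101/4 ≈ -1.0228e+5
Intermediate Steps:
N(j) = 2 + j/2 (N(j) = 2 + (1*j)/2 = 2 + j/2)
U = -69 (U = 0 + 3*(-3 - (6 - 2)*(0 + 5)) = 0 + 3*(-3 - 4*5) = 0 + 3*(-3 - 1*20) = 0 + 3*(-3 - 20) = 0 + 3*(-23) = 0 - 69 = -69)
(N(7) + 33)²*U = ((2 + (½)*7) + 33)²*(-69) = ((2 + 7/2) + 33)²*(-69) = (11/2 + 33)²*(-69) = (77/2)²*(-69) = (5929/4)*(-69) = -409101/4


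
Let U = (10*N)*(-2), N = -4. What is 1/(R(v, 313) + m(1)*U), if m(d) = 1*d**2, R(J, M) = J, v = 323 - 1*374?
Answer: 1/29 ≈ 0.034483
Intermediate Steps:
v = -51 (v = 323 - 374 = -51)
m(d) = d**2
U = 80 (U = (10*(-4))*(-2) = -40*(-2) = 80)
1/(R(v, 313) + m(1)*U) = 1/(-51 + 1**2*80) = 1/(-51 + 1*80) = 1/(-51 + 80) = 1/29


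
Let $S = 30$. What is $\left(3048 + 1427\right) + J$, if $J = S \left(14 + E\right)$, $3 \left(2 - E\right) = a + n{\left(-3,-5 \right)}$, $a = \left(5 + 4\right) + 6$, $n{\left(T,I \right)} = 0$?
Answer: $4805$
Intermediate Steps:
$a = 15$ ($a = 9 + 6 = 15$)
$E = -3$ ($E = 2 - \frac{15 + 0}{3} = 2 - 5 = -3$)
$J = 330$ ($J = 30 \left(14 - 3\right) = 30 \cdot 11 = 330$)
$\left(3048 + 1427\right) + J = \left(3048 + 1427\right) + 330 = 4475 + 330 = 4805$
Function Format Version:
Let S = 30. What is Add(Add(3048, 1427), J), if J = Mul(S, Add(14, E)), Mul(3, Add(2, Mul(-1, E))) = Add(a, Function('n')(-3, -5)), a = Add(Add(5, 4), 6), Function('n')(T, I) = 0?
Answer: 4805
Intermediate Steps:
a = 15 (a = Add(9, 6) = 15)
E = -3 (E = Add(2, Mul(Rational(-1, 3), Add(15, 0))) = Add(2, Mul(Rational(-1, 3), 15)) = Add(2, -5) = -3)
J = 330 (J = Mul(30, Add(14, -3)) = Mul(30, 11) = 330)
Add(Add(3048, 1427), J) = Add(Add(3048, 1427), 330) = Add(4475, 330) = 4805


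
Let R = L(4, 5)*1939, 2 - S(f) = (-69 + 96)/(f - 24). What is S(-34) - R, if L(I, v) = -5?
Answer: 562453/58 ≈ 9697.5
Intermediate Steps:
S(f) = 2 - 27/(-24 + f) (S(f) = 2 - (-69 + 96)/(f - 24) = 2 - 27/(-24 + f))
R = -9695 (R = -5*1939 = -9695)
S(-34) - R = (-75 + 2*(-34))/(-24 - 34) - 1*(-9695) = (-75 - 68)/(-58) + 9695 = -1/58*(-143) + 9695 = 143/58 + 9695 = 562453/58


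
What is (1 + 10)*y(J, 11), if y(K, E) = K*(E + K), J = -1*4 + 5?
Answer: 132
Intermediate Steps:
J = 1 (J = -4 + 5 = 1)
(1 + 10)*y(J, 11) = (1 + 10)*(1*(11 + 1)) = 11*(1*12) = 11*12 = 132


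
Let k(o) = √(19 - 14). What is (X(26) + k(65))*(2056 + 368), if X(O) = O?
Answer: 63024 + 2424*√5 ≈ 68444.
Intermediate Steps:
k(o) = √5
(X(26) + k(65))*(2056 + 368) = (26 + √5)*(2056 + 368) = (26 + √5)*2424 = 63024 + 2424*√5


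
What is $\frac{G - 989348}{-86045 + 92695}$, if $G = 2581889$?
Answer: $\frac{1592541}{6650} \approx 239.48$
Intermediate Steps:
$\frac{G - 989348}{-86045 + 92695} = \frac{2581889 - 989348}{-86045 + 92695} = \frac{1592541}{6650}$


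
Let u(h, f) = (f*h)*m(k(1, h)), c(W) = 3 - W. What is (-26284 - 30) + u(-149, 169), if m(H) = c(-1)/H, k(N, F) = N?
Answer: -127038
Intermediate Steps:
m(H) = 4/H (m(H) = (3 - 1*(-1))/H = (3 + 1)/H = 4/H)
u(h, f) = 4*f*h (u(h, f) = (f*h)*(4/1) = (f*h)*(4*1) = (f*h)*4 = 4*f*h)
(-26284 - 30) + u(-149, 169) = (-26284 - 30) + 4*169*(-149) = -26314 - 100724 = -127038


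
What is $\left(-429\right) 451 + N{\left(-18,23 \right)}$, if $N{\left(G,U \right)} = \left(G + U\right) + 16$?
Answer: $-193458$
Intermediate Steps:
$N{\left(G,U \right)} = 16 + G + U$
$\left(-429\right) 451 + N{\left(-18,23 \right)} = \left(-429\right) 451 + \left(16 - 18 + 23\right) = -193479 + 21 = -193458$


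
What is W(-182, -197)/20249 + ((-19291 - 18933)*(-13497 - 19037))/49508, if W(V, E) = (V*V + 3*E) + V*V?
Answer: 6296123547785/250621873 ≈ 25122.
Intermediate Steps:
W(V, E) = 2*V² + 3*E (W(V, E) = (V² + 3*E) + V² = 2*V² + 3*E)
W(-182, -197)/20249 + ((-19291 - 18933)*(-13497 - 19037))/49508 = (2*(-182)² + 3*(-197))/20249 + ((-19291 - 18933)*(-13497 - 19037))/49508 = (2*33124 - 591)*(1/20249) - 38224*(-32534)*(1/49508) = (66248 - 591)*(1/20249) + 1243579616*(1/49508) = 65657*(1/20249) + 310894904/12377 = 65657/20249 + 310894904/12377 = 6296123547785/250621873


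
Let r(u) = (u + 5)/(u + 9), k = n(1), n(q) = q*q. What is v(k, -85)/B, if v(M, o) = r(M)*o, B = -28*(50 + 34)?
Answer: 17/784 ≈ 0.021684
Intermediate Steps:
n(q) = q**2
k = 1 (k = 1**2 = 1)
r(u) = (5 + u)/(9 + u)
B = -2352 (B = -28*84 = -2352)
v(M, o) = o*(5 + M)/(9 + M) (v(M, o) = ((5 + M)/(9 + M))*o = o*(5 + M)/(9 + M))
v(k, -85)/B = -85*(5 + 1)/(9 + 1)/(-2352) = -85*6/10*(-1/2352) = -85*1/10*6*(-1/2352) = -51*(-1/2352) = 17/784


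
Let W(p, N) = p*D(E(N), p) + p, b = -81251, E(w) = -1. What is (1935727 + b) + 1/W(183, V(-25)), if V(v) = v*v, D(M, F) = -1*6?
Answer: 1696845539/915 ≈ 1.8545e+6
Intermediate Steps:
D(M, F) = -6
V(v) = v**2
W(p, N) = -5*p (W(p, N) = p*(-6) + p = -6*p + p = -5*p)
(1935727 + b) + 1/W(183, V(-25)) = (1935727 - 81251) + 1/(-5*183) = 1854476 + 1/(-915) = 1854476 - 1/915 = 1696845539/915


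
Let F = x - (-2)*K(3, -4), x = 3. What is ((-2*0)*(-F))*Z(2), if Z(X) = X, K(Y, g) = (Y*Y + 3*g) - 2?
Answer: 0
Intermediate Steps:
K(Y, g) = -2 + Y² + 3*g (K(Y, g) = (Y² + 3*g) - 2 = -2 + Y² + 3*g)
F = -7 (F = 3 - (-2)*(-2 + 3² + 3*(-4)) = 3 - (-2)*(-2 + 9 - 12) = 3 - (-2)*(-5) = 3 - 1*10 = 3 - 10 = -7)
((-2*0)*(-F))*Z(2) = ((-2*0)*(-1*(-7)))*2 = (0*7)*2 = 0*2 = 0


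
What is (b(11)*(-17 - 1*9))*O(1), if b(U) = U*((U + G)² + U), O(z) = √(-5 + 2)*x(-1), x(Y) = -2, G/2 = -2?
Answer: 34320*I*√3 ≈ 59444.0*I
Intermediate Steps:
G = -4 (G = 2*(-2) = -4)
O(z) = -2*I*√3 (O(z) = √(-5 + 2)*(-2) = √(-3)*(-2) = (I*√3)*(-2) = -2*I*√3)
b(U) = U*(U + (-4 + U)²) (b(U) = U*((U - 4)² + U) = U*((-4 + U)² + U) = U*(U + (-4 + U)²))
(b(11)*(-17 - 1*9))*O(1) = ((11*(11 + (-4 + 11)²))*(-17 - 1*9))*(-2*I*√3) = ((11*(11 + 7²))*(-17 - 9))*(-2*I*√3) = ((11*(11 + 49))*(-26))*(-2*I*√3) = ((11*60)*(-26))*(-2*I*√3) = (660*(-26))*(-2*I*√3) = -(-34320)*I*√3 = 34320*I*√3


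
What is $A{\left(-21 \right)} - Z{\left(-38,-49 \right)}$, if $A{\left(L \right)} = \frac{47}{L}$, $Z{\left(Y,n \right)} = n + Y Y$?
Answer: $- \frac{29342}{21} \approx -1397.2$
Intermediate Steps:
$Z{\left(Y,n \right)} = n + Y^{2}$
$A{\left(-21 \right)} - Z{\left(-38,-49 \right)} = \frac{47}{-21} - \left(-49 + \left(-38\right)^{2}\right) = 47 \left(- \frac{1}{21}\right) - \left(-49 + 1444\right) = - \frac{47}{21} - 1395 = - \frac{29342}{21}$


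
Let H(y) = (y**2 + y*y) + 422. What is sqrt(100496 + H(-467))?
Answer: 2*sqrt(134274) ≈ 732.87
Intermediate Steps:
H(y) = 422 + 2*y**2 (H(y) = (y**2 + y**2) + 422 = 2*y**2 + 422 = 422 + 2*y**2)
sqrt(100496 + H(-467)) = sqrt(100496 + (422 + 2*(-467)**2)) = sqrt(100496 + (422 + 2*218089)) = sqrt(100496 + (422 + 436178)) = sqrt(100496 + 436600) = sqrt(537096) = 2*sqrt(134274)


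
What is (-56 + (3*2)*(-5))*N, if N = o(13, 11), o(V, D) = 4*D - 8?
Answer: -3096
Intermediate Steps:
o(V, D) = -8 + 4*D
N = 36 (N = -8 + 4*11 = -8 + 44 = 36)
(-56 + (3*2)*(-5))*N = (-56 + (3*2)*(-5))*36 = (-56 + 6*(-5))*36 = (-56 - 30)*36 = -86*36 = -3096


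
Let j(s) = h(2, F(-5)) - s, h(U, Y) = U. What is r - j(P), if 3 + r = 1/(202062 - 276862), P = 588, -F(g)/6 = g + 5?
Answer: 43608399/74800 ≈ 583.00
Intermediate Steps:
F(g) = -30 - 6*g (F(g) = -6*(g + 5) = -6*(5 + g) = -30 - 6*g)
r = -224401/74800 (r = -3 + 1/(202062 - 276862) = -3 + 1/(-74800) = -3 - 1/74800 = -224401/74800 ≈ -3.0000)
j(s) = 2 - s
r - j(P) = -224401/74800 - (2 - 1*588) = -224401/74800 - (2 - 588) = -224401/74800 - 1*(-586) = -224401/74800 + 586 = 43608399/74800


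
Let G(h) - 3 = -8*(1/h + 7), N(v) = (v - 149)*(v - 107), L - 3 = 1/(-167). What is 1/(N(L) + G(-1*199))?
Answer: 5549911/83984234902 ≈ 6.6083e-5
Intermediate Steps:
L = 500/167 (L = 3 + 1/(-167) = 3 - 1/167 = 500/167 ≈ 2.9940)
N(v) = (-149 + v)*(-107 + v)
G(h) = -53 - 8/h (G(h) = 3 - 8*(1/h + 7) = 3 - 8*(7 + 1/h) = 3 + (-56 - 8/h) = -53 - 8/h)
1/(N(L) + G(-1*199)) = 1/((15943 + (500/167)² - 256*500/167) + (-53 - 8/((-1*199)))) = 1/((15943 + 250000/27889 - 128000/167) + (-53 - 8/(-199))) = 1/(423508327/27889 + (-53 - 8*(-1/199))) = 1/(423508327/27889 + (-53 + 8/199)) = 1/(423508327/27889 - 10539/199) = 1/(83984234902/5549911) = 5549911/83984234902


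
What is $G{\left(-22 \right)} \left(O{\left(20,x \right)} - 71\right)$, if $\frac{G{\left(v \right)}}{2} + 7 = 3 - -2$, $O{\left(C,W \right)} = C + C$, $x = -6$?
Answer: $124$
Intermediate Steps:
$O{\left(C,W \right)} = 2 C$
$G{\left(v \right)} = -4$ ($G{\left(v \right)} = -14 + 2 \left(3 - -2\right) = -14 + 2 \left(3 + 2\right) = -14 + 2 \cdot 5 = -14 + 10 = -4$)
$G{\left(-22 \right)} \left(O{\left(20,x \right)} - 71\right) = - 4 \left(2 \cdot 20 - 71\right) = - 4 \left(40 - 71\right) = \left(-4\right) \left(-31\right) = 124$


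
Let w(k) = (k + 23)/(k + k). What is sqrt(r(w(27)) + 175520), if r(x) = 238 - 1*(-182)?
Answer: 2*sqrt(43985) ≈ 419.45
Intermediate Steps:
w(k) = (23 + k)/(2*k) (w(k) = (23 + k)/((2*k)) = (23 + k)*(1/(2*k)) = (23 + k)/(2*k))
r(x) = 420 (r(x) = 238 + 182 = 420)
sqrt(r(w(27)) + 175520) = sqrt(420 + 175520) = sqrt(175940) = 2*sqrt(43985)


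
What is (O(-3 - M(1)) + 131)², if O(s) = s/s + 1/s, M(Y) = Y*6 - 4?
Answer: 434281/25 ≈ 17371.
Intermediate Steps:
M(Y) = -4 + 6*Y (M(Y) = 6*Y - 4 = -4 + 6*Y)
O(s) = 1 + 1/s
(O(-3 - M(1)) + 131)² = ((1 + (-3 - (-4 + 6*1)))/(-3 - (-4 + 6*1)) + 131)² = ((1 + (-3 - (-4 + 6)))/(-3 - (-4 + 6)) + 131)² = ((1 + (-3 - 1*2))/(-3 - 1*2) + 131)² = ((1 + (-3 - 2))/(-3 - 2) + 131)² = ((1 - 5)/(-5) + 131)² = (-⅕*(-4) + 131)² = (⅘ + 131)² = (659/5)² = 434281/25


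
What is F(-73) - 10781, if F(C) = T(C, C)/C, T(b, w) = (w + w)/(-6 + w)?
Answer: -851701/79 ≈ -10781.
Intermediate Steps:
T(b, w) = 2*w/(-6 + w) (T(b, w) = (2*w)/(-6 + w) = 2*w/(-6 + w))
F(C) = 2/(-6 + C) (F(C) = (2*C/(-6 + C))/C = 2/(-6 + C))
F(-73) - 10781 = 2/(-6 - 73) - 10781 = 2/(-79) - 10781 = 2*(-1/79) - 10781 = -2/79 - 10781 = -851701/79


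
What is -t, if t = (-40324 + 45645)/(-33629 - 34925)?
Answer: 5321/68554 ≈ 0.077618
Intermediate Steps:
t = -5321/68554 (t = 5321/(-68554) = 5321*(-1/68554) = -5321/68554 ≈ -0.077618)
-t = -1*(-5321/68554) = 5321/68554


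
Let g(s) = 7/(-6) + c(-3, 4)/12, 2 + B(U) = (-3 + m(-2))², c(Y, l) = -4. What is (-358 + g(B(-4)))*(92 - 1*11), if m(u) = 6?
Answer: -58239/2 ≈ -29120.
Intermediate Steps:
B(U) = 7 (B(U) = -2 + (-3 + 6)² = -2 + 3² = -2 + 9 = 7)
g(s) = -3/2 (g(s) = 7/(-6) - 4/12 = 7*(-⅙) - 4*1/12 = -7/6 - ⅓ = -3/2)
(-358 + g(B(-4)))*(92 - 1*11) = (-358 - 3/2)*(92 - 1*11) = -719*(92 - 11)/2 = -719/2*81 = -58239/2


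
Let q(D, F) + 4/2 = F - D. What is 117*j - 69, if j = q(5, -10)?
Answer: -2058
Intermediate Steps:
q(D, F) = -2 + F - D (q(D, F) = -2 + (F - D) = -2 + F - D)
j = -17 (j = -2 - 10 - 1*5 = -2 - 10 - 5 = -17)
117*j - 69 = 117*(-17) - 69 = -1989 - 69 = -2058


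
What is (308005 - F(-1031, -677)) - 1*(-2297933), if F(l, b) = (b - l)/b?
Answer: 1764220380/677 ≈ 2.6059e+6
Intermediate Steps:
F(l, b) = (b - l)/b
(308005 - F(-1031, -677)) - 1*(-2297933) = (308005 - (-677 - 1*(-1031))/(-677)) - 1*(-2297933) = (308005 - (-1)*(-677 + 1031)/677) + 2297933 = (308005 - (-1)*354/677) + 2297933 = (308005 - 1*(-354/677)) + 2297933 = (308005 + 354/677) + 2297933 = 208519739/677 + 2297933 = 1764220380/677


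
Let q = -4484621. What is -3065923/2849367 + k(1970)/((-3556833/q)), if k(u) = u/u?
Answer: 208150553672/1126080286079 ≈ 0.18485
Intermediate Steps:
k(u) = 1
-3065923/2849367 + k(1970)/((-3556833/q)) = -3065923/2849367 + 1/(-3556833/(-4484621)) = -3065923*1/2849367 + 1/(-3556833*(-1/4484621)) = -3065923/2849367 + 1/(3556833/4484621) = -3065923/2849367 + 1*(4484621/3556833) = -3065923/2849367 + 4484621/3556833 = 208150553672/1126080286079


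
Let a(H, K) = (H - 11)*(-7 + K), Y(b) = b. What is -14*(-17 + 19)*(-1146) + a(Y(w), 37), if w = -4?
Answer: 31638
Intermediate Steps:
a(H, K) = (-11 + H)*(-7 + K)
-14*(-17 + 19)*(-1146) + a(Y(w), 37) = -14*(-17 + 19)*(-1146) + (77 - 11*37 - 7*(-4) - 4*37) = -14*2*(-1146) + (77 - 407 + 28 - 148) = -28*(-1146) - 450 = 32088 - 450 = 31638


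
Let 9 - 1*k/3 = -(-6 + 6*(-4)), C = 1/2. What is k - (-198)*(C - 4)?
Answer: -756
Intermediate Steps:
C = ½ ≈ 0.50000
k = -63 (k = 27 - (-3)*(-6 + 6*(-4)) = 27 - (-3)*(-6 - 24) = 27 - (-3)*(-30) = 27 - 3*30 = 27 - 90 = -63)
k - (-198)*(C - 4) = -63 - (-198)*(½ - 4) = -63 - (-198)*(-7)/2 = -63 - 99*7 = -63 - 693 = -756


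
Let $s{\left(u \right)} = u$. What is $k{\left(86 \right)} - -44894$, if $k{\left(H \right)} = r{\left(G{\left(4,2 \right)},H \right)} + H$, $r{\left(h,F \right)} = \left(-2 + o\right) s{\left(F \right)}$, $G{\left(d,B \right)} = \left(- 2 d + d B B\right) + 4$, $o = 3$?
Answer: $45066$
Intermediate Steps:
$G{\left(d,B \right)} = 4 - 2 d + d B^{2}$ ($G{\left(d,B \right)} = \left(- 2 d + B d B\right) + 4 = \left(- 2 d + d B^{2}\right) + 4 = 4 - 2 d + d B^{2}$)
$r{\left(h,F \right)} = F$ ($r{\left(h,F \right)} = \left(-2 + 3\right) F = 1 F = F$)
$k{\left(H \right)} = 2 H$ ($k{\left(H \right)} = H + H = 2 H$)
$k{\left(86 \right)} - -44894 = 2 \cdot 86 - -44894 = 172 + 44894 = 45066$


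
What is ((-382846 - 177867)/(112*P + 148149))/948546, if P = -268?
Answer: -560713/112054584618 ≈ -5.0039e-6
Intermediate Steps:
((-382846 - 177867)/(112*P + 148149))/948546 = ((-382846 - 177867)/(112*(-268) + 148149))/948546 = -560713/(-30016 + 148149)*(1/948546) = -560713/118133*(1/948546) = -560713*1/118133*(1/948546) = -560713/118133*1/948546 = -560713/112054584618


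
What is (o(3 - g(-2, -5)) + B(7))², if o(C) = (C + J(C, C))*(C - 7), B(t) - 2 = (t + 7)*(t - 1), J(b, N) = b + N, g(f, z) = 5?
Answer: 19600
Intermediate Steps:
J(b, N) = N + b
B(t) = 2 + (-1 + t)*(7 + t) (B(t) = 2 + (t + 7)*(t - 1) = 2 + (7 + t)*(-1 + t) = 2 + (-1 + t)*(7 + t))
o(C) = 3*C*(-7 + C) (o(C) = (C + (C + C))*(C - 7) = (C + 2*C)*(-7 + C) = (3*C)*(-7 + C) = 3*C*(-7 + C))
(o(3 - g(-2, -5)) + B(7))² = (3*(3 - 1*5)*(-7 + (3 - 1*5)) + (-5 + 7² + 6*7))² = (3*(3 - 5)*(-7 + (3 - 5)) + (-5 + 49 + 42))² = (3*(-2)*(-7 - 2) + 86)² = (3*(-2)*(-9) + 86)² = (54 + 86)² = 140² = 19600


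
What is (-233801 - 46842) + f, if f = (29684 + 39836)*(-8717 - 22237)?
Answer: -2152202723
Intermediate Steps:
f = -2151922080 (f = 69520*(-30954) = -2151922080)
(-233801 - 46842) + f = (-233801 - 46842) - 2151922080 = -280643 - 2151922080 = -2152202723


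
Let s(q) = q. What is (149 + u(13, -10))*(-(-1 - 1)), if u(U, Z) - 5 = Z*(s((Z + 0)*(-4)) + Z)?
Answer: -292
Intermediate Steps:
u(U, Z) = 5 - 3*Z**2 (u(U, Z) = 5 + Z*((Z + 0)*(-4) + Z) = 5 + Z*(Z*(-4) + Z) = 5 + Z*(-4*Z + Z) = 5 + Z*(-3*Z) = 5 - 3*Z**2)
(149 + u(13, -10))*(-(-1 - 1)) = (149 + (5 - 3*(-10)**2))*(-(-1 - 1)) = (149 + (5 - 3*100))*(-1*(-2)) = (149 + (5 - 300))*2 = (149 - 295)*2 = -146*2 = -292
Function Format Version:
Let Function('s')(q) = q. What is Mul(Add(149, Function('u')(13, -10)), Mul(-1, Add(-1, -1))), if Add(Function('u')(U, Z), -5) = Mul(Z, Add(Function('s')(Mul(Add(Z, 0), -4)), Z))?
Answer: -292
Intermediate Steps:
Function('u')(U, Z) = Add(5, Mul(-3, Pow(Z, 2))) (Function('u')(U, Z) = Add(5, Mul(Z, Add(Mul(Add(Z, 0), -4), Z))) = Add(5, Mul(Z, Add(Mul(Z, -4), Z))) = Add(5, Mul(Z, Add(Mul(-4, Z), Z))) = Add(5, Mul(Z, Mul(-3, Z))) = Add(5, Mul(-3, Pow(Z, 2))))
Mul(Add(149, Function('u')(13, -10)), Mul(-1, Add(-1, -1))) = Mul(Add(149, Add(5, Mul(-3, Pow(-10, 2)))), Mul(-1, Add(-1, -1))) = Mul(Add(149, Add(5, Mul(-3, 100))), Mul(-1, -2)) = Mul(Add(149, Add(5, -300)), 2) = Mul(Add(149, -295), 2) = Mul(-146, 2) = -292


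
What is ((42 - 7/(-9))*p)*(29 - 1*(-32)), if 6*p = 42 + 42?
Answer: 328790/9 ≈ 36532.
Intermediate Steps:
p = 14 (p = (42 + 42)/6 = (⅙)*84 = 14)
((42 - 7/(-9))*p)*(29 - 1*(-32)) = ((42 - 7/(-9))*14)*(29 - 1*(-32)) = ((42 - 7*(-⅑))*14)*(29 + 32) = ((42 + 7/9)*14)*61 = ((385/9)*14)*61 = (5390/9)*61 = 328790/9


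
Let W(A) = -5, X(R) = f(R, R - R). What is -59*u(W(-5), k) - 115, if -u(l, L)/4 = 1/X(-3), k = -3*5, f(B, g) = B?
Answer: -581/3 ≈ -193.67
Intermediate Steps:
X(R) = R
k = -15
u(l, L) = 4/3 (u(l, L) = -4/(-3) = -4*(-1/3) = 4/3)
-59*u(W(-5), k) - 115 = -59*4/3 - 115 = -236/3 - 115 = -581/3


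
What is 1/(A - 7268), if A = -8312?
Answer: -1/15580 ≈ -6.4185e-5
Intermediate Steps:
1/(A - 7268) = 1/(-8312 - 7268) = 1/(-15580) = -1/15580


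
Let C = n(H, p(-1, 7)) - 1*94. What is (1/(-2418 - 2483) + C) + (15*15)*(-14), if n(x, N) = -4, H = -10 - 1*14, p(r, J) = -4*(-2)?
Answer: -15918449/4901 ≈ -3248.0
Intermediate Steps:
p(r, J) = 8
H = -24 (H = -10 - 14 = -24)
C = -98 (C = -4 - 1*94 = -4 - 94 = -98)
(1/(-2418 - 2483) + C) + (15*15)*(-14) = (1/(-2418 - 2483) - 98) + (15*15)*(-14) = (1/(-4901) - 98) + 225*(-14) = (-1/4901 - 98) - 3150 = -480299/4901 - 3150 = -15918449/4901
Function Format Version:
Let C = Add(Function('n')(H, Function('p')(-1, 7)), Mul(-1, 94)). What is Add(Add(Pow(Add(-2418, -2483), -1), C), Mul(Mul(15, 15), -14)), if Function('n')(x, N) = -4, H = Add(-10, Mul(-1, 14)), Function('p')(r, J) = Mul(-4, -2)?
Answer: Rational(-15918449, 4901) ≈ -3248.0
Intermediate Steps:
Function('p')(r, J) = 8
H = -24 (H = Add(-10, -14) = -24)
C = -98 (C = Add(-4, Mul(-1, 94)) = Add(-4, -94) = -98)
Add(Add(Pow(Add(-2418, -2483), -1), C), Mul(Mul(15, 15), -14)) = Add(Add(Pow(Add(-2418, -2483), -1), -98), Mul(Mul(15, 15), -14)) = Add(Add(Pow(-4901, -1), -98), Mul(225, -14)) = Add(Add(Rational(-1, 4901), -98), -3150) = Add(Rational(-480299, 4901), -3150) = Rational(-15918449, 4901)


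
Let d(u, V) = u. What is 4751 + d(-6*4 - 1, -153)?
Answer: 4726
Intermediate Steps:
4751 + d(-6*4 - 1, -153) = 4751 + (-6*4 - 1) = 4751 + (-24 - 1) = 4751 - 25 = 4726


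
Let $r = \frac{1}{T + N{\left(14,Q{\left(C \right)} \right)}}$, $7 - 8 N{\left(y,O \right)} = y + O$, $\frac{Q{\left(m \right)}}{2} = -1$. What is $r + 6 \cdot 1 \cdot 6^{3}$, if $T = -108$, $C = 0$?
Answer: $\frac{1126216}{869} \approx 1296.0$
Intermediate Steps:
$Q{\left(m \right)} = -2$ ($Q{\left(m \right)} = 2 \left(-1\right) = -2$)
$N{\left(y,O \right)} = \frac{7}{8} - \frac{O}{8} - \frac{y}{8}$ ($N{\left(y,O \right)} = \frac{7}{8} - \frac{y + O}{8} = \frac{7}{8} - \frac{O + y}{8} = \frac{7}{8} - \left(\frac{O}{8} + \frac{y}{8}\right) = \frac{7}{8} - \frac{O}{8} - \frac{y}{8}$)
$r = - \frac{8}{869}$ ($r = \frac{1}{-108 - \frac{5}{8}} = \frac{1}{- \frac{869}{8}} = - \frac{8}{869} \approx -0.009206$)
$r + 6 \cdot 1 \cdot 6^{3} = - \frac{8}{869} + 6 \cdot 1 \cdot 6^{3} = - \frac{8}{869} + 6 \cdot 216 = - \frac{8}{869} + 1296 = \frac{1126216}{869}$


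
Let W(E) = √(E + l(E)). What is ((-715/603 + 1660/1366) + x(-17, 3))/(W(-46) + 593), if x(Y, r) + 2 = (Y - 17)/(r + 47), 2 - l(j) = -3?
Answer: -8091561497/1810539685125 + 13645129*I*√41/1810539685125 ≈ -0.0044691 + 4.8257e-5*I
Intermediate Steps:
l(j) = 5 (l(j) = 2 - 1*(-3) = 2 + 3 = 5)
x(Y, r) = -2 + (-17 + Y)/(47 + r) (x(Y, r) = -2 + (Y - 17)/(r + 47) = -2 + (-17 + Y)/(47 + r))
W(E) = √(5 + E) (W(E) = √(E + 5) = √(5 + E))
((-715/603 + 1660/1366) + x(-17, 3))/(W(-46) + 593) = ((-715/603 + 1660/1366) + (-111 - 17 - 2*3)/(47 + 3))/(√(5 - 46) + 593) = ((-715*1/603 + 1660*(1/1366)) + (-111 - 17 - 6)/50)/(√(-41) + 593) = ((-715/603 + 830/683) + (1/50)*(-134))/(I*√41 + 593) = (12145/411849 - 67/25)/(593 + I*√41) = -27290258/(10296225*(593 + I*√41))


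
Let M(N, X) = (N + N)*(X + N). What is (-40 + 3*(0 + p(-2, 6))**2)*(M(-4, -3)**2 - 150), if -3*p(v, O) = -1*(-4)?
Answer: -310544/3 ≈ -1.0351e+5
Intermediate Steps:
p(v, O) = -4/3 (p(v, O) = -(-1)*(-4)/3 = -1/3*4 = -4/3)
M(N, X) = 2*N*(N + X) (M(N, X) = (2*N)*(N + X) = 2*N*(N + X))
(-40 + 3*(0 + p(-2, 6))**2)*(M(-4, -3)**2 - 150) = (-40 + 3*(0 - 4/3)**2)*((2*(-4)*(-4 - 3))**2 - 150) = (-40 + 3*(-4/3)**2)*((2*(-4)*(-7))**2 - 150) = (-40 + 3*(16/9))*(56**2 - 150) = (-40 + 16/3)*(3136 - 150) = -104/3*2986 = -310544/3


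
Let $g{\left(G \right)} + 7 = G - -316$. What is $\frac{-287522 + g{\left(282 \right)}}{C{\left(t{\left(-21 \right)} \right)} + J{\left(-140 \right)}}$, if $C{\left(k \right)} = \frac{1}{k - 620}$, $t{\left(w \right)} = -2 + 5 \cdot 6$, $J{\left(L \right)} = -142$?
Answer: $\frac{169863152}{84065} \approx 2020.6$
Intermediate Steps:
$t{\left(w \right)} = 28$ ($t{\left(w \right)} = -2 + 30 = 28$)
$g{\left(G \right)} = 309 + G$ ($g{\left(G \right)} = -7 + \left(G - -316\right) = -7 + \left(G + 316\right) = -7 + \left(316 + G\right) = 309 + G$)
$C{\left(k \right)} = \frac{1}{-620 + k}$
$\frac{-287522 + g{\left(282 \right)}}{C{\left(t{\left(-21 \right)} \right)} + J{\left(-140 \right)}} = \frac{-287522 + \left(309 + 282\right)}{\frac{1}{-620 + 28} - 142} = \frac{-287522 + 591}{\frac{1}{-592} - 142} = - \frac{286931}{- \frac{1}{592} - 142} = - \frac{286931}{- \frac{84065}{592}} = \left(-286931\right) \left(- \frac{592}{84065}\right) = \frac{169863152}{84065}$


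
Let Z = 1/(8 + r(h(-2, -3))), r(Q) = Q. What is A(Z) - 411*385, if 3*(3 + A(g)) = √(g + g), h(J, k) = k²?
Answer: -158238 + √34/51 ≈ -1.5824e+5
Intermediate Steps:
Z = 1/17 (Z = 1/(8 + (-3)²) = 1/(8 + 9) = 1/17 ≈ 0.058824)
A(g) = -3 + √2*√g/3 (A(g) = -3 + √(g + g)/3 = -3 + √(2*g)/3 = -3 + (√2*√g)/3 = -3 + √2*√g/3)
A(Z) - 411*385 = (-3 + √2*√(1/17)/3) - 411*385 = (-3 + √2*(√17/17)/3) - 158235 = (-3 + √34/51) - 158235 = -158238 + √34/51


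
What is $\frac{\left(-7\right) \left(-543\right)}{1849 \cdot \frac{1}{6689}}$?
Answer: $\frac{25424889}{1849} \approx 13751.0$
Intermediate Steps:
$\frac{\left(-7\right) \left(-543\right)}{1849 \cdot \frac{1}{6689}} = \frac{3801}{1849 \cdot \frac{1}{6689}} = \frac{3801}{\frac{1849}{6689}} = 3801 \cdot \frac{6689}{1849} = \frac{25424889}{1849}$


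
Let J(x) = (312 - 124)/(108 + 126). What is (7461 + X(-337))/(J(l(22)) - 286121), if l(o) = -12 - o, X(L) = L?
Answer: -833508/33476063 ≈ -0.024899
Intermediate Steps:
J(x) = 94/117 (J(x) = 188/234 = 188*(1/234) = 94/117)
(7461 + X(-337))/(J(l(22)) - 286121) = (7461 - 337)/(94/117 - 286121) = 7124/(-33476063/117) = 7124*(-117/33476063) = -833508/33476063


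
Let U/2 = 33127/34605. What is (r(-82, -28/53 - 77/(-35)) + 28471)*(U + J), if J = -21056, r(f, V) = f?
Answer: -6894520611838/11535 ≈ -5.9770e+8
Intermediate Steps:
U = 66254/34605 (U = 2*(33127/34605) = 66254/34605 ≈ 1.9146)
(r(-82, -28/53 - 77/(-35)) + 28471)*(U + J) = (-82 + 28471)*(66254/34605 - 21056) = 28389*(-728576626/34605) = -6894520611838/11535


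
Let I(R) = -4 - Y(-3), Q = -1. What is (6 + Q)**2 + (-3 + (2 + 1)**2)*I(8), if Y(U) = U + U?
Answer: 37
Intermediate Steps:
Y(U) = 2*U
I(R) = 2 (I(R) = -4 - 2*(-3) = -4 - 1*(-6) = -4 + 6 = 2)
(6 + Q)**2 + (-3 + (2 + 1)**2)*I(8) = (6 - 1)**2 + (-3 + (2 + 1)**2)*2 = 5**2 + (-3 + 3**2)*2 = 25 + (-3 + 9)*2 = 25 + 6*2 = 25 + 12 = 37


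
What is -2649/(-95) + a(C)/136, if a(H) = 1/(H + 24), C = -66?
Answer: 15130993/542640 ≈ 27.884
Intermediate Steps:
a(H) = 1/(24 + H)
-2649/(-95) + a(C)/136 = -2649/(-95) + 1/((24 - 66)*136) = -2649*(-1/95) + (1/136)/(-42) = 2649/95 - 1/42*1/136 = 2649/95 - 1/5712 = 15130993/542640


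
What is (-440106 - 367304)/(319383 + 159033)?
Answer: -403705/239208 ≈ -1.6877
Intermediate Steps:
(-440106 - 367304)/(319383 + 159033) = -807410/478416 = -807410*1/478416 = -403705/239208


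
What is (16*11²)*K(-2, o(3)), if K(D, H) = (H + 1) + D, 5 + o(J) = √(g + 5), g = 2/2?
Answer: -11616 + 1936*√6 ≈ -6873.8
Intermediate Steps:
g = 1 (g = (½)*2 = 1)
o(J) = -5 + √6 (o(J) = -5 + √(1 + 5) = -5 + √6)
K(D, H) = 1 + D + H (K(D, H) = (1 + H) + D = 1 + D + H)
(16*11²)*K(-2, o(3)) = (16*11²)*(1 - 2 + (-5 + √6)) = (16*121)*(-6 + √6) = 1936*(-6 + √6) = -11616 + 1936*√6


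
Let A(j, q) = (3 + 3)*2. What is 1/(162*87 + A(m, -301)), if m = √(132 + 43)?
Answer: 1/14106 ≈ 7.0892e-5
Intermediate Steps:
m = 5*√7 (m = √175 = 5*√7 ≈ 13.229)
A(j, q) = 12 (A(j, q) = 6*2 = 12)
1/(162*87 + A(m, -301)) = 1/(162*87 + 12) = 1/(14094 + 12) = 1/14106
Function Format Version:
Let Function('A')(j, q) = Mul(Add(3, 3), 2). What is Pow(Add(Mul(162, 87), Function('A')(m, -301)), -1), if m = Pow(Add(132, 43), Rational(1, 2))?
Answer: Rational(1, 14106) ≈ 7.0892e-5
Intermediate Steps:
m = Mul(5, Pow(7, Rational(1, 2))) (m = Pow(175, Rational(1, 2)) = Mul(5, Pow(7, Rational(1, 2))) ≈ 13.229)
Function('A')(j, q) = 12 (Function('A')(j, q) = Mul(6, 2) = 12)
Pow(Add(Mul(162, 87), Function('A')(m, -301)), -1) = Pow(Add(Mul(162, 87), 12), -1) = Pow(Add(14094, 12), -1) = Pow(14106, -1) = Rational(1, 14106)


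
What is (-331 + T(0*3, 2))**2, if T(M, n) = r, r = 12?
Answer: 101761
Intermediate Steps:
T(M, n) = 12
(-331 + T(0*3, 2))**2 = (-331 + 12)**2 = (-319)**2 = 101761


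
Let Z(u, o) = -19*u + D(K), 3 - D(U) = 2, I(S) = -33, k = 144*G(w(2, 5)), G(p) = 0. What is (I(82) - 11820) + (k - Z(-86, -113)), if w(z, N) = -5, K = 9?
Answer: -13488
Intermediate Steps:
k = 0 (k = 144*0 = 0)
D(U) = 1 (D(U) = 3 - 1*2 = 3 - 2 = 1)
Z(u, o) = 1 - 19*u (Z(u, o) = -19*u + 1 = 1 - 19*u)
(I(82) - 11820) + (k - Z(-86, -113)) = (-33 - 11820) + (0 - (1 - 19*(-86))) = -11853 + (0 - (1 + 1634)) = -11853 + (0 - 1*1635) = -11853 + (0 - 1635) = -11853 - 1635 = -13488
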